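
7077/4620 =337/220=1.53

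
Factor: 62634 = 2^1*3^1*11^1*13^1*73^1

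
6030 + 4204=10234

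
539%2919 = 539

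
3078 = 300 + 2778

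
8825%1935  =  1085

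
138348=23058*6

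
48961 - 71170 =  - 22209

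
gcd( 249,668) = 1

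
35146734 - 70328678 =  - 35181944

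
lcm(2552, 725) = 63800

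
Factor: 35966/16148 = 49/22 =2^( - 1) * 7^2*11^( - 1)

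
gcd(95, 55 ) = 5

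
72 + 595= 667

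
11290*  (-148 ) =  - 1670920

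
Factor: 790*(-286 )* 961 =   -  2^2*5^1*11^1*13^1 *31^2*79^1 = - 217128340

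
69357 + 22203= 91560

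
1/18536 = 1/18536=0.00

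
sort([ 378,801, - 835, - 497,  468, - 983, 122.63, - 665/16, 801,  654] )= [ - 983, - 835 , - 497 , - 665/16, 122.63,  378 , 468, 654, 801, 801 ]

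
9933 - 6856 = 3077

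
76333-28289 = 48044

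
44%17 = 10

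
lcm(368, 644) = 2576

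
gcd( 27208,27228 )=4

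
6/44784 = 1/7464 = 0.00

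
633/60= 10 + 11/20 = 10.55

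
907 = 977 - 70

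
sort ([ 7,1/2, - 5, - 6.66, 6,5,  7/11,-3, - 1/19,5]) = [ - 6.66, - 5, - 3 ,- 1/19 , 1/2, 7/11,5,5 , 6,7]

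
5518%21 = 16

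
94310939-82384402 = 11926537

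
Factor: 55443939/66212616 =2^(- 3)*67^( - 1)* 97^1* 41177^( - 1)*190529^1 =18481313/22070872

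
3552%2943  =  609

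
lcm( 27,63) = 189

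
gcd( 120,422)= 2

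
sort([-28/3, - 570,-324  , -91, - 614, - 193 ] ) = [ - 614, - 570, - 324, - 193,-91,-28/3 ] 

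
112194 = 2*56097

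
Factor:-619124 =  - 2^2*11^1*14071^1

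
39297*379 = 14893563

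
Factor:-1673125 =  - 5^4 * 2677^1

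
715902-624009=91893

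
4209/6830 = 4209/6830 = 0.62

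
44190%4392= 270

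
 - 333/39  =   - 111/13 = - 8.54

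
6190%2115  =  1960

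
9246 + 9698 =18944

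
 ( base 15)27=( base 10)37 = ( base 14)29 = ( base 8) 45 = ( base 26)1B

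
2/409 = 2/409 = 0.00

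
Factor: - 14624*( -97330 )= 2^6*5^1*457^1*9733^1  =  1423353920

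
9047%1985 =1107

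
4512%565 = 557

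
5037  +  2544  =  7581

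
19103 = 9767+9336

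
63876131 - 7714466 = 56161665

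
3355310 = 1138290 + 2217020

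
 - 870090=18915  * ( - 46)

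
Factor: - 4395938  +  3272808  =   - 1123130 = -2^1*5^1*31^1*3623^1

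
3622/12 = 301 + 5/6 = 301.83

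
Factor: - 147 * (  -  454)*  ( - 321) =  - 2^1*3^2*7^2*107^1*227^1 = - 21422898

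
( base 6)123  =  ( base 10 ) 51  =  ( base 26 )1p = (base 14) 39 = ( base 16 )33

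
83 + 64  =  147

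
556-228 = 328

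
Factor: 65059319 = 13^1*1277^1*3919^1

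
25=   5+20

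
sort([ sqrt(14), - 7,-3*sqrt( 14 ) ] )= [ - 3*sqrt(14), - 7,  sqrt( 14 )] 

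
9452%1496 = 476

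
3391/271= 12 + 139/271= 12.51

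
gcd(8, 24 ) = 8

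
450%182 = 86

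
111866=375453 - 263587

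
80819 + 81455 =162274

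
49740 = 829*60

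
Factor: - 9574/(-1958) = 4787/979 =11^( - 1 )*89^(  -  1) * 4787^1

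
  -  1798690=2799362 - 4598052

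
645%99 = 51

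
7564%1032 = 340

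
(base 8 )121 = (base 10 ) 81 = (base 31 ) 2J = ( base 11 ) 74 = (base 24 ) 39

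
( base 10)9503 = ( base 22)jdl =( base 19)1763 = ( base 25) F53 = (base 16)251f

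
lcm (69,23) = 69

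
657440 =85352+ 572088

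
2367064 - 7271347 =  - 4904283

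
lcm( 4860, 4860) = 4860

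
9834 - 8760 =1074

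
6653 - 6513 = 140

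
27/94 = 27/94 = 0.29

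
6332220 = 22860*277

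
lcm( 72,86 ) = 3096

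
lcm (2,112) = 112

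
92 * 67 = 6164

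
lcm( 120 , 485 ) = 11640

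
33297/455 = 33297/455   =  73.18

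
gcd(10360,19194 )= 14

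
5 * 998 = 4990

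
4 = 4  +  0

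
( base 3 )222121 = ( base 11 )5A3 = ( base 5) 10333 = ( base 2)1011001110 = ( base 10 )718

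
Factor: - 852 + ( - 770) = - 1622 = -2^1*811^1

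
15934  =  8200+7734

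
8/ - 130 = -1 + 61/65 = -  0.06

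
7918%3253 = 1412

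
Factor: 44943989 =44943989^1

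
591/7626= 197/2542= 0.08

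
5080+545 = 5625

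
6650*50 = 332500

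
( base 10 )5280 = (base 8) 12240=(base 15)1870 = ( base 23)9md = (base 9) 7216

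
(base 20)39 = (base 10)69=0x45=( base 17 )41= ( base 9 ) 76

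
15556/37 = 420 + 16/37=420.43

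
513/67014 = 19/2482=0.01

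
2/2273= 2/2273 = 0.00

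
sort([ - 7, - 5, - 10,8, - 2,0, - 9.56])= [-10 , - 9.56,  -  7,-5, -2,0,8]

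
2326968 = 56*41553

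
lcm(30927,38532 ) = 2350452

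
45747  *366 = 16743402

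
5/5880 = 1/1176 = 0.00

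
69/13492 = 69/13492 = 0.01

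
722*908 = 655576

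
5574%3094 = 2480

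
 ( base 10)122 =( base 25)4m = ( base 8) 172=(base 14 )8A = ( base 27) 4e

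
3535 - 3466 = 69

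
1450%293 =278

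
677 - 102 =575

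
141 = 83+58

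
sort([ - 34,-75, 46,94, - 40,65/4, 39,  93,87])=[  -  75,- 40, - 34,65/4,39,46, 87, 93,94 ] 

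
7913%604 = 61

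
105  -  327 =  -  222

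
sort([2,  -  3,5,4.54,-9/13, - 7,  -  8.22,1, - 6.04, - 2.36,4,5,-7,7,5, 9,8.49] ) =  [-8.22, - 7, - 7, -6.04,-3, - 2.36,  -  9/13 , 1, 2,4,4.54,5, 5,5,7, 8.49,9 ]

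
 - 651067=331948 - 983015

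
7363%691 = 453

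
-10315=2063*( - 5)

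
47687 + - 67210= - 19523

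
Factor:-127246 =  -2^1*7^1*61^1*149^1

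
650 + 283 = 933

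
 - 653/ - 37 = 653/37 = 17.65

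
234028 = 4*58507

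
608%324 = 284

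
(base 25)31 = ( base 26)2o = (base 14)56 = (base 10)76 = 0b1001100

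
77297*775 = 59905175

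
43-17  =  26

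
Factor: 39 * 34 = 1326 = 2^1*3^1*13^1*17^1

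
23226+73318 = 96544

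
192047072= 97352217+94694855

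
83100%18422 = 9412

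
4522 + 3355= 7877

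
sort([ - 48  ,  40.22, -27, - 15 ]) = [ - 48, - 27, - 15, 40.22 ] 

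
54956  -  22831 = 32125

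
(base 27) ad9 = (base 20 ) J2A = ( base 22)fhg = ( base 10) 7650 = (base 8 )16742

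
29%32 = 29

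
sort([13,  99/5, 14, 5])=[ 5, 13,14 , 99/5] 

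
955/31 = 955/31 = 30.81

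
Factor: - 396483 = -3^1* 283^1*467^1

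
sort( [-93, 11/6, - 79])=[ - 93, - 79, 11/6 ] 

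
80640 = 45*1792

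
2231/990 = 2231/990 = 2.25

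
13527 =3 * 4509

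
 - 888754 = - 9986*89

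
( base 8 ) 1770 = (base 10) 1016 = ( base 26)1d2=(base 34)TU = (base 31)11o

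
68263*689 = 47033207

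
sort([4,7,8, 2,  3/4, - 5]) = [ - 5, 3/4,2, 4,7,8]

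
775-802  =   - 27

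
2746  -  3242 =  - 496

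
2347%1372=975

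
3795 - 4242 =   -  447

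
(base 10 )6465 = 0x1941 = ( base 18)11h3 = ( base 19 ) HH5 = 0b1100101000001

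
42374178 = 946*44793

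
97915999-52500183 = 45415816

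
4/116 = 1/29 = 0.03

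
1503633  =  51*29483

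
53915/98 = 550 +15/98 = 550.15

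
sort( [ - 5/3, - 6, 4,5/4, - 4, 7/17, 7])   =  [ - 6, - 4, - 5/3, 7/17 , 5/4 , 4,  7]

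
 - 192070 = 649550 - 841620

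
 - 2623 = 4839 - 7462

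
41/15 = 41/15 = 2.73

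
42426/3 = 14142= 14142.00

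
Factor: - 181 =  - 181^1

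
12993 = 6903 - -6090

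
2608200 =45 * 57960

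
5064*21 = 106344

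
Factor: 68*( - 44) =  - 2992 = - 2^4*11^1*17^1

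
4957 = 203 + 4754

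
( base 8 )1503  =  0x343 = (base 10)835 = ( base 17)2F2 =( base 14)439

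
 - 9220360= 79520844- 88741204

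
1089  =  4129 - 3040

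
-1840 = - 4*460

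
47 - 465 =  - 418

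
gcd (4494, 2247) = 2247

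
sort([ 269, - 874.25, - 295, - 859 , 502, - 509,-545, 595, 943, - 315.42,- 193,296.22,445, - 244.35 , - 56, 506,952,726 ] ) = [ - 874.25, - 859, - 545, - 509 ,-315.42  , - 295, - 244.35 , - 193, -56, 269,296.22 , 445, 502,506, 595, 726,943,952]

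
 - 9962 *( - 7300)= 72722600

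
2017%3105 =2017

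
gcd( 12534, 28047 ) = 3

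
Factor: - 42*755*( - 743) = 23560530= 2^1*3^1*5^1*7^1*151^1*743^1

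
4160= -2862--7022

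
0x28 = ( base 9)44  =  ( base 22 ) 1i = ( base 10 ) 40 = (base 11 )37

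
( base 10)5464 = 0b1010101011000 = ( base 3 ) 21111101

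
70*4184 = 292880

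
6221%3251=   2970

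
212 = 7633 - 7421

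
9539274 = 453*21058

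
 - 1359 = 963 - 2322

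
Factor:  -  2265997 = - 19^2*6277^1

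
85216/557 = 152 + 552/557  =  152.99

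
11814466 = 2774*4259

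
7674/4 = 3837/2  =  1918.50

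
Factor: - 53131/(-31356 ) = 2^( - 2)*3^ ( - 2)*61^1=61/36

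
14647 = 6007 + 8640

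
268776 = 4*67194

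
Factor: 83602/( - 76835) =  - 2^1*5^( - 1 ) *11^ (-2) * 127^( - 1 ) * 41801^1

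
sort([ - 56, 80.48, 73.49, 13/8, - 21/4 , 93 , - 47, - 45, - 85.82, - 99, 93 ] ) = [ - 99,-85.82,-56,-47, - 45, - 21/4,13/8, 73.49, 80.48,93, 93 ] 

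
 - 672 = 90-762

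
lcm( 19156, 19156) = 19156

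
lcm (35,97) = 3395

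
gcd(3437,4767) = 7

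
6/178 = 3/89 =0.03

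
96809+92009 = 188818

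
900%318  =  264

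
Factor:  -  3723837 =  - 3^1 * 13^1*95483^1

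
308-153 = 155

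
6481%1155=706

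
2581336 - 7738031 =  - 5156695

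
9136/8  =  1142 = 1142.00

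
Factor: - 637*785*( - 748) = 2^2*5^1*7^2*11^1*13^1 * 17^1*157^1=374033660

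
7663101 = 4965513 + 2697588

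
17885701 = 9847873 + 8037828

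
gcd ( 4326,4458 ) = 6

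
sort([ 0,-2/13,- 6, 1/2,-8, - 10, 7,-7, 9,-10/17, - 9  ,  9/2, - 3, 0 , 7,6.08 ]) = [ - 10,  -  9, - 8,-7, - 6, - 3, - 10/17,-2/13, 0,0,  1/2,9/2, 6.08,7, 7,  9]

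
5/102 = 5/102= 0.05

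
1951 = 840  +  1111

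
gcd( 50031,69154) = 1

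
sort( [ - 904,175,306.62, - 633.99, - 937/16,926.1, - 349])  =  [ - 904, - 633.99,- 349,  -  937/16,175,306.62, 926.1 ] 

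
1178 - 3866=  - 2688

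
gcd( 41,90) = 1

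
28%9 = 1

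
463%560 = 463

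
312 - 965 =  - 653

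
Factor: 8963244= 2^2*3^3*149^1 *557^1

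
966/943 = 42/41 = 1.02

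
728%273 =182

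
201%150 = 51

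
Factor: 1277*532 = 2^2*7^1*19^1 * 1277^1 =679364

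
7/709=7/709 = 0.01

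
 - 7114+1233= -5881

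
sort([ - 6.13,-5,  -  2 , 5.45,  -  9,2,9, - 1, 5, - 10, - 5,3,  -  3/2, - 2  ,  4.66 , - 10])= [ - 10, - 10,-9, - 6.13, - 5, - 5, - 2, - 2, - 3/2, - 1,2,3,4.66,5,5.45,9 ]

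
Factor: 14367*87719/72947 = 3^1*7^ ( - 1)*17^( - 1 )*613^(  -  1 )*4789^1*87719^1=1260258873/72947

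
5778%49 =45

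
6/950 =3/475=0.01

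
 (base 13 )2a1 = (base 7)1240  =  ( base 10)469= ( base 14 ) 257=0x1D5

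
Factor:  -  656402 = - 2^1 * 47^1*6983^1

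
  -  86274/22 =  - 43137/11 = - 3921.55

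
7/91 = 1/13  =  0.08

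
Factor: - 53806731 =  - 3^1*11^1*31^1*149^1 * 353^1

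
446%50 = 46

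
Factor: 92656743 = 3^1 * 61^1*89^1*5689^1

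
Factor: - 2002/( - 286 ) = 7^1 = 7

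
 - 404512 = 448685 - 853197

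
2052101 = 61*33641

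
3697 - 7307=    - 3610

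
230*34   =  7820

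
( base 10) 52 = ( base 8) 64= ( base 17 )31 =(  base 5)202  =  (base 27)1P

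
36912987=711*51917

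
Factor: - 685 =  - 5^1 * 137^1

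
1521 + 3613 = 5134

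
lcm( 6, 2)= 6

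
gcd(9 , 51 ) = 3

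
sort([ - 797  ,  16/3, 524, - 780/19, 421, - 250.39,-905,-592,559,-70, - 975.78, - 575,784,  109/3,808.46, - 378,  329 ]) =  [-975.78, - 905, - 797, - 592 , - 575, - 378,-250.39, - 70, - 780/19,  16/3, 109/3,329, 421 , 524, 559,784,808.46] 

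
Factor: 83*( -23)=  - 23^1 * 83^1 =- 1909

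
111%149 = 111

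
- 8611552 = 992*(- 8681) 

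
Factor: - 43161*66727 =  - 3^1*53^1*1259^1*14387^1 = - 2880004047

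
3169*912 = 2890128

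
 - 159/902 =-159/902  =  - 0.18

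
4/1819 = 4/1819 = 0.00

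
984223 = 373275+610948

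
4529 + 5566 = 10095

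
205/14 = 205/14 = 14.64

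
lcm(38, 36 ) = 684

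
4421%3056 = 1365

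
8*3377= 27016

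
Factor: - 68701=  - 23^1*29^1 *103^1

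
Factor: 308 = 2^2 *7^1* 11^1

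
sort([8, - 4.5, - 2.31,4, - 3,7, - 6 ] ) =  [ - 6,-4.5, - 3, - 2.31,  4, 7,  8]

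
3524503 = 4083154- 558651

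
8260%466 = 338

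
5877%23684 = 5877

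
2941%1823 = 1118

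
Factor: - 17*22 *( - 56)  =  2^4*7^1*11^1*17^1 = 20944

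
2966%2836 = 130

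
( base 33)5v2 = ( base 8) 14506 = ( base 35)59u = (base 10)6470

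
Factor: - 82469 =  - 82469^1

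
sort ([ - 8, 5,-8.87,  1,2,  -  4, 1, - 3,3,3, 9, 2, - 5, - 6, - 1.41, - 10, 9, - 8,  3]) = [-10, - 8.87, - 8, - 8, - 6, - 5, - 4, - 3, - 1.41, 1, 1, 2, 2,3, 3,3,5,9, 9 ]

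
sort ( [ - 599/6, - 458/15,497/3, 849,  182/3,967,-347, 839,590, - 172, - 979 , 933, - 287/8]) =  [ - 979, - 347, - 172, - 599/6,-287/8, - 458/15, 182/3, 497/3, 590,839, 849, 933, 967]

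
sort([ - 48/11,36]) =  [ - 48/11,36 ]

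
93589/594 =157 + 331/594 = 157.56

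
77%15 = 2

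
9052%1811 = 1808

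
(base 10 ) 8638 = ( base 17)1CF2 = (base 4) 2012332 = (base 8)20676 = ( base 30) 9HS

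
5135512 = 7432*691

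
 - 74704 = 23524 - 98228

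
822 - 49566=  - 48744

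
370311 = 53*6987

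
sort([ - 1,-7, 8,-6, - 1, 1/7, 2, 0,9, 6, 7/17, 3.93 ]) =[ - 7, - 6, - 1 , - 1, 0,  1/7, 7/17, 2 , 3.93,  6 , 8, 9] 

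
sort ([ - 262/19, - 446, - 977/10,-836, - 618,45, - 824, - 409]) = [ - 836, - 824,  -  618, - 446, - 409, - 977/10, - 262/19,  45 ] 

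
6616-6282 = 334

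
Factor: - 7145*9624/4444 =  - 2^1*3^1*5^1*  11^( - 1)*101^( - 1 ) * 401^1*1429^1 =- 17190870/1111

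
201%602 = 201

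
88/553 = 88/553 = 0.16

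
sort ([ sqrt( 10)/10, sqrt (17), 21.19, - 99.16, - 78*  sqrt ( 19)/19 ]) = [ - 99.16,  -  78*sqrt( 19)/19, sqrt( 10)/10, sqrt( 17),21.19 ]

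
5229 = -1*(-5229)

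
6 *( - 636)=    - 3816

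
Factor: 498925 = 5^2*7^1* 2851^1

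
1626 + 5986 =7612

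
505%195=115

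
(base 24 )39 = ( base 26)33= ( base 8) 121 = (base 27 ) 30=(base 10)81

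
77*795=61215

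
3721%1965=1756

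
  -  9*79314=- 713826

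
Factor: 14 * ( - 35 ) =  - 490 = - 2^1*5^1* 7^2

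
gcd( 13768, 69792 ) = 8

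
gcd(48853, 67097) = 1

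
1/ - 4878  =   - 1/4878= - 0.00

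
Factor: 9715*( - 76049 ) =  - 5^1*29^1 * 67^1*113^1* 673^1 = -738816035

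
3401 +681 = 4082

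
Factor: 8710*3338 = 29073980= 2^2*5^1 * 13^1*67^1*1669^1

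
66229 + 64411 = 130640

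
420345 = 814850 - 394505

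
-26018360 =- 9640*2699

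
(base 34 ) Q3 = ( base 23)1fd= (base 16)377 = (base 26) 183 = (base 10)887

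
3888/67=3888/67= 58.03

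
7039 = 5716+1323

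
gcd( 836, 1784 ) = 4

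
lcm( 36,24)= 72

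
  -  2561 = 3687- 6248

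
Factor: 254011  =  19^1*29^1*461^1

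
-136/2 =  - 68 =- 68.00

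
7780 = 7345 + 435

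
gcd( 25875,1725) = 1725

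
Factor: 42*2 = 84 = 2^2*3^1*7^1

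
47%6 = 5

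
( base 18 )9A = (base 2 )10101100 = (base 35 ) 4w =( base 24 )74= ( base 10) 172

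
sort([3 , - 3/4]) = [-3/4, 3 ]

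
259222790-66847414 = 192375376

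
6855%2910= 1035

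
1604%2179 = 1604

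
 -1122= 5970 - 7092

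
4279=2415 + 1864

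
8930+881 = 9811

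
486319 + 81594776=82081095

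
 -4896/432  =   - 34/3 = - 11.33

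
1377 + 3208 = 4585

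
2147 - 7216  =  -5069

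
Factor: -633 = -3^1*211^1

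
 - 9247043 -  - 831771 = -8415272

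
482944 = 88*5488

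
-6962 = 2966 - 9928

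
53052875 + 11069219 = 64122094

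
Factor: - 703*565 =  - 397195 = - 5^1 * 19^1 * 37^1*113^1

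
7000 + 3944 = 10944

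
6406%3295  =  3111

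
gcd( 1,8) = 1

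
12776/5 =12776/5 =2555.20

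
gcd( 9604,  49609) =7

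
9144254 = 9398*973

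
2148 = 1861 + 287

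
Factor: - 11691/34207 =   -  27/79 = - 3^3*79^( - 1 )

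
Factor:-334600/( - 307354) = 2^2*5^2*7^1*643^(-1)= 700/643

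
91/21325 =91/21325 = 0.00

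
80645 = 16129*5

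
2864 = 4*716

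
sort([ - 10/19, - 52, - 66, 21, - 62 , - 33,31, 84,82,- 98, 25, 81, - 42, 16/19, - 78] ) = [ - 98, - 78,- 66, - 62, - 52,-42, - 33, - 10/19,16/19,21,25, 31, 81,  82, 84 ]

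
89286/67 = 89286/67 = 1332.63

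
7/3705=7/3705 =0.00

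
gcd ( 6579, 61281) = 9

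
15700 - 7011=8689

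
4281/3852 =1 + 143/1284= 1.11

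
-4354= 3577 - 7931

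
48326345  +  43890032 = 92216377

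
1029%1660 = 1029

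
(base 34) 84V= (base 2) 10010011000111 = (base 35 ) 7o0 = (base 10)9415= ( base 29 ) b5j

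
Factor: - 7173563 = -47^1 * 152629^1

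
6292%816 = 580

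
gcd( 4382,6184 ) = 2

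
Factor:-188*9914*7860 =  - 2^5*3^1*5^1*47^1*131^1 * 4957^1= -14649719520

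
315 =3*105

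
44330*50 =2216500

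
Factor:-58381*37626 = - 2^1*3^1*79^1*739^1*6271^1 = - 2196643506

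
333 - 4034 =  - 3701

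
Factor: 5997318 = 2^1*3^1*999553^1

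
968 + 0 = 968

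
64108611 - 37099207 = 27009404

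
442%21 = 1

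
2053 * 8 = 16424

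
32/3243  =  32/3243 =0.01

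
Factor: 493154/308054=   246577/154027  =  154027^( - 1) * 246577^1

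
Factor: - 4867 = - 31^1 * 157^1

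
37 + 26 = 63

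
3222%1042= 96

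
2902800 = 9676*300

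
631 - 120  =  511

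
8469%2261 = 1686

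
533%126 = 29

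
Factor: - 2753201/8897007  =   - 3^( - 1 )*7^( - 1)*11^1*  17^1*14723^1*423667^( - 1)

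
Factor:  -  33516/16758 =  - 2^1 = - 2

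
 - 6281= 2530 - 8811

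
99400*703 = 69878200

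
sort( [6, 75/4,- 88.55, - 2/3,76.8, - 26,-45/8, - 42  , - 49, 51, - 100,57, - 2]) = [- 100, - 88.55, - 49, - 42, - 26,-45/8, - 2, - 2/3,  6,75/4,51,57,  76.8 ]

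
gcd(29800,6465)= 5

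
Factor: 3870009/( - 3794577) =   -  1290003/1264859 = -  3^1 * 11^1*13^1*31^1*97^1 * 1264859^(  -  1 )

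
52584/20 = 13146/5 = 2629.20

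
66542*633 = 42121086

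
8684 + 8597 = 17281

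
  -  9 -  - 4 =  - 5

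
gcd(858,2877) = 3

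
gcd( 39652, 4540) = 4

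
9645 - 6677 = 2968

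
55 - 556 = - 501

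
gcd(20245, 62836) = 1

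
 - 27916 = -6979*4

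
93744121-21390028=72354093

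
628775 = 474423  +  154352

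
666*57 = 37962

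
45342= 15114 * 3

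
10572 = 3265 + 7307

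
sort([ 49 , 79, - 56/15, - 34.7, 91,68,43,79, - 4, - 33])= [ - 34.7,- 33, - 4, - 56/15, 43,49 , 68,79,79, 91]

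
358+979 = 1337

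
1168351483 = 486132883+682218600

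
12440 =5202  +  7238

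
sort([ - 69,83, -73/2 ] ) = [ - 69, - 73/2, 83]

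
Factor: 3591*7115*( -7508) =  - 2^2*3^3*5^1 * 7^1*19^1*1423^1*1877^1=- 191829137220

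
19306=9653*2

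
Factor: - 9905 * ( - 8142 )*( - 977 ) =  - 78791640270 =- 2^1 *3^1*5^1 * 7^1*23^1*59^1*283^1 * 977^1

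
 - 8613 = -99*87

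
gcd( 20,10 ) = 10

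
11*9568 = 105248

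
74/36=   2 + 1/18 = 2.06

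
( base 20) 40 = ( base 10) 80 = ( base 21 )3h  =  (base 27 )2q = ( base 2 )1010000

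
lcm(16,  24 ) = 48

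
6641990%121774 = 66194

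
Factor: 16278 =2^1*3^1 * 2713^1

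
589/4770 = 589/4770 = 0.12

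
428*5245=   2244860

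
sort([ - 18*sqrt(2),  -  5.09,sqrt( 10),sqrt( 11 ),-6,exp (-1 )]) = [ - 18*sqrt( 2 ), - 6,-5.09, exp( - 1 ),sqrt ( 10) , sqrt (11) ] 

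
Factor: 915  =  3^1*5^1*61^1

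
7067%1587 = 719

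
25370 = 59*430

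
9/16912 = 9/16912=   0.00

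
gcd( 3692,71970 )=2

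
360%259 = 101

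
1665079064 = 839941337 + 825137727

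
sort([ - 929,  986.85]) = [ - 929, 986.85 ]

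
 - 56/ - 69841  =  56/69841=0.00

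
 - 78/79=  - 78/79  =  - 0.99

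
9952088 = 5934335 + 4017753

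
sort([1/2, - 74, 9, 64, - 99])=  [ - 99, - 74, 1/2, 9, 64]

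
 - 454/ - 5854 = 227/2927 = 0.08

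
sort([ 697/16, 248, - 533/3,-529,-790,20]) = [ - 790,-529, - 533/3, 20,697/16, 248 ] 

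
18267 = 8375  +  9892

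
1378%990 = 388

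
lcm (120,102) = 2040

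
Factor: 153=3^2*17^1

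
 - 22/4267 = -1+4245/4267=-  0.01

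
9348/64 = 146 + 1/16  =  146.06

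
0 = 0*166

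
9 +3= 12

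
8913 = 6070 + 2843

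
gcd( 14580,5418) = 18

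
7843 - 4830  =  3013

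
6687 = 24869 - 18182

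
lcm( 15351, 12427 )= 260967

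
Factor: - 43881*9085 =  -3^1 * 5^1*23^1 * 79^1 * 14627^1 = - 398658885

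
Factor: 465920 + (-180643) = 285277=17^1*97^1*173^1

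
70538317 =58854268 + 11684049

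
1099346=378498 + 720848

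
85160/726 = 117 + 109/363 = 117.30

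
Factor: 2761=11^1*251^1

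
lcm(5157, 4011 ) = 36099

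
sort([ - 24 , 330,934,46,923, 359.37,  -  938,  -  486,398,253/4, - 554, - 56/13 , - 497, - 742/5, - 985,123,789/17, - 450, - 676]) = [ - 985 ,-938, - 676, - 554, - 497,-486,-450,- 742/5, - 24, - 56/13,46,789/17,253/4, 123,330,359.37,398,923,  934]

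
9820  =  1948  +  7872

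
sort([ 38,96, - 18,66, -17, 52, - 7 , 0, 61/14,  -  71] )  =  [ - 71, - 18, - 17,-7,  0,61/14,38, 52,  66,96] 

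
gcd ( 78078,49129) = 1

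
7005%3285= 435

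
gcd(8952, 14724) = 12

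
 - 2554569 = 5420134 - 7974703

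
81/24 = 27/8 = 3.38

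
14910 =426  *35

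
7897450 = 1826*4325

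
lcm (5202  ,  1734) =5202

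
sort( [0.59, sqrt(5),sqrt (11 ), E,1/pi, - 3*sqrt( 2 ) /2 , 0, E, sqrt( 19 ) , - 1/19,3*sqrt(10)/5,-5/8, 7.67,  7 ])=[ - 3*sqrt( 2 )/2,-5/8, - 1/19, 0,1/pi,  0.59,3*sqrt( 10) /5,sqrt(5), E,E , sqrt( 11),sqrt(19 ),  7, 7.67 ] 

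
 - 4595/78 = -4595/78 = - 58.91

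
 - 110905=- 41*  2705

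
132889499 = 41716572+91172927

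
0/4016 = 0 = 0.00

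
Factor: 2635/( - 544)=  - 155/32 = - 2^( - 5 )*5^1*31^1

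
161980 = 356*455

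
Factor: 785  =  5^1*157^1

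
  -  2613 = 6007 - 8620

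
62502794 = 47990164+14512630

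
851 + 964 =1815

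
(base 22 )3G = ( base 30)2M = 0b1010010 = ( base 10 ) 82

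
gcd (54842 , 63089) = 1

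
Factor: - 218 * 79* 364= - 2^3  *7^1*13^1*79^1*109^1  =  - 6268808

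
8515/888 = 9 + 523/888=9.59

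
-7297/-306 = 23+259/306 = 23.85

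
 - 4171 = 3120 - 7291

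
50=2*25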